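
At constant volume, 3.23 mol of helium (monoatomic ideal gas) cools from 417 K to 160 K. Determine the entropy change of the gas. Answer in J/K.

At constant volume, ΔS = nC_V ln(T₂/T₁) with C_V = 3R/2 = 12.47 J mol⁻¹ K⁻¹.
ΔS = 3.23 × 12.47 × ln(160/417) = -38.6 J/K.

ΔS = -38.6 J/K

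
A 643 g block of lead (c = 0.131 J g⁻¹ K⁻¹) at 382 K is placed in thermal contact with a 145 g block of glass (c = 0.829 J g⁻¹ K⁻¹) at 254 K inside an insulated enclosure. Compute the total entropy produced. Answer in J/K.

ΔS_total = 4.2 J/K

Energy balance: T_f = (m₁c₁T₁ + m₂c₂T₂)/(m₁c₁ + m₂c₂) = 306.74 K.
ΔS₁ = m₁c₁ ln(T_f/T₁) = 84.233 × ln(306.74/382) = -18.48 J/K.
ΔS₂ = m₂c₂ ln(T_f/T₂) = 120.205 × ln(306.74/254) = 22.68 J/K.
ΔS_total = -18.48 + 22.68 = 4.2 J/K.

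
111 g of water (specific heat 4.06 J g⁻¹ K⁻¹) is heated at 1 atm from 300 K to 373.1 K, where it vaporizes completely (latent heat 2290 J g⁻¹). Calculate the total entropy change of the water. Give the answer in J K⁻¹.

ΔS = 780 J/K

Warming step: ΔS₁ = m c ln(T_tr/T_i) = 111 × 4.06 × ln(373.1/300) = 98.27 J/K.
Phase change: ΔS₂ = +mL/T_tr = 111 × 2290 / 373.1 = 681.3 J/K.
ΔS_total = (98.27) + (681.3) = 780 J/K.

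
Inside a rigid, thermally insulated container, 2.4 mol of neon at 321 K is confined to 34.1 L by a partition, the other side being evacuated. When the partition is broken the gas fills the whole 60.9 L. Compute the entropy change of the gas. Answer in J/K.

No heat is exchanged and no work is done, so the ideal-gas temperature stays constant.
Entropy is a state function; using a reversible isothermal path, ΔS_gas = nR ln(V₂/V₁) = 2.4 × 8.314 × ln(60.9/34.1) = 11.6 J/K.

ΔS_gas = 11.6 J/K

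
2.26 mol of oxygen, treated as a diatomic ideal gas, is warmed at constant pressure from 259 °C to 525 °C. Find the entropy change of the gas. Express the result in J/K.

In kelvin: T₁ = 532.15 K, T₂ = 798.15 K. At constant pressure, ΔS = nC_p ln(T₂/T₁) with C_p = 7R/2 = 29.1 J mol⁻¹ K⁻¹.
ΔS = 2.26 × 29.1 × ln(798.15/532.15) = 26.7 J/K.

ΔS = 26.7 J/K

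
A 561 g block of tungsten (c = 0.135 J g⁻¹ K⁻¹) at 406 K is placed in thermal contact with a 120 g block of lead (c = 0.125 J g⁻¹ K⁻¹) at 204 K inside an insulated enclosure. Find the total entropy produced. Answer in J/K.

Energy balance: T_f = (m₁c₁T₁ + m₂c₂T₂)/(m₁c₁ + m₂c₂) = 372.61 K.
ΔS₁ = m₁c₁ ln(T_f/T₁) = 75.735 × ln(372.61/406) = -6.5 J/K.
ΔS₂ = m₂c₂ ln(T_f/T₂) = 15 × ln(372.61/204) = 9.036 J/K.
ΔS_total = -6.5 + 9.036 = 2.54 J/K.

ΔS_total = 2.54 J/K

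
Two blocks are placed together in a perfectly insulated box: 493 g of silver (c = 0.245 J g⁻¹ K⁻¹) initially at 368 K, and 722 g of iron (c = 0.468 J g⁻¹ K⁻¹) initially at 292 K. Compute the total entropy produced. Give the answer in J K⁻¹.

ΔS_total = 2.47 J/K

Energy balance: T_f = (m₁c₁T₁ + m₂c₂T₂)/(m₁c₁ + m₂c₂) = 312.01 K.
ΔS₁ = m₁c₁ ln(T_f/T₁) = 120.785 × ln(312.01/368) = -19.93 J/K.
ΔS₂ = m₂c₂ ln(T_f/T₂) = 337.896 × ln(312.01/292) = 22.4 J/K.
ΔS_total = -19.93 + 22.4 = 2.47 J/K.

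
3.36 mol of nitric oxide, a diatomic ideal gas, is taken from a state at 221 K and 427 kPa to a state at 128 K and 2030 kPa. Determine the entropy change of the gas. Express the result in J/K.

ΔS = nC_p ln(T₂/T₁) − nR ln(P₂/P₁), with C_p = 7R/2 = 29.1 J mol⁻¹ K⁻¹ for a diatomic ideal gas.
ΔS = 3.36 × [29.1 × ln(128/221) − 8.314 × ln(2030/427)] = -96.9 J/K.

ΔS = -96.9 J/K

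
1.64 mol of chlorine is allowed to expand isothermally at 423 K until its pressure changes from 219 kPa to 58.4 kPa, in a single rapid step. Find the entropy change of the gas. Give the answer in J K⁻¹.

Entropy is a state function, so ΔS_gas depends only on the end states.
For an isothermal ideal gas ΔS_gas = nR ln(P₁/P₂) = 1.64 × 8.314 × ln(219/58.4) = 18 J/K.

ΔS_gas = 18 J/K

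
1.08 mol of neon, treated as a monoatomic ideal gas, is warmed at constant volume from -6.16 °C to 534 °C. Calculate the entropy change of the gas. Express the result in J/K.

In kelvin: T₁ = 266.99 K, T₂ = 807.15 K. At constant volume, ΔS = nC_V ln(T₂/T₁) with C_V = 3R/2 = 12.47 J mol⁻¹ K⁻¹.
ΔS = 1.08 × 12.47 × ln(807.15/266.99) = 14.9 J/K.

ΔS = 14.9 J/K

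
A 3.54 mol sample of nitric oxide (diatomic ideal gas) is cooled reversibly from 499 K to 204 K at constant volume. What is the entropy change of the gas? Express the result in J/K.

ΔS = -65.8 J/K

At constant volume, ΔS = nC_V ln(T₂/T₁) with C_V = 5R/2 = 20.79 J mol⁻¹ K⁻¹.
ΔS = 3.54 × 20.79 × ln(204/499) = -65.8 J/K.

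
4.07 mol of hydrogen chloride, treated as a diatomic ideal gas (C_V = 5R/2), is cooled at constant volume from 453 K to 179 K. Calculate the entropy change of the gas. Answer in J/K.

At constant volume, ΔS = nC_V ln(T₂/T₁) with C_V = 5R/2 = 20.79 J mol⁻¹ K⁻¹.
ΔS = 4.07 × 20.79 × ln(179/453) = -78.5 J/K.

ΔS = -78.5 J/K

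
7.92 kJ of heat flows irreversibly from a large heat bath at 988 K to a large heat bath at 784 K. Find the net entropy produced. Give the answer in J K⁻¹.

ΔS_hot = −Q/T_H = −7920/988 = -8.0162 J/K and ΔS_cold = +Q/T_C = 7920/784 = 10.102 J/K.
ΔS_total = -8.0162 + 10.102 = 2.09 J/K, positive as the second law requires.

ΔS_total = 2.09 J/K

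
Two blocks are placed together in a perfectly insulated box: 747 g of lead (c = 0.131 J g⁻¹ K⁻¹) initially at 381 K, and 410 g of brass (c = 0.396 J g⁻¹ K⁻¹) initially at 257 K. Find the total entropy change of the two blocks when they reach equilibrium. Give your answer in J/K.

ΔS_total = 4.86 J/K

Energy balance: T_f = (m₁c₁T₁ + m₂c₂T₂)/(m₁c₁ + m₂c₂) = 303.63 K.
ΔS₁ = m₁c₁ ln(T_f/T₁) = 97.857 × ln(303.63/381) = -22.21 J/K.
ΔS₂ = m₂c₂ ln(T_f/T₂) = 162.36 × ln(303.63/257) = 27.07 J/K.
ΔS_total = -22.21 + 27.07 = 4.86 J/K.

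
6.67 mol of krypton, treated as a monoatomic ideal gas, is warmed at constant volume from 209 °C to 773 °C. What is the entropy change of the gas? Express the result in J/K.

In kelvin: T₁ = 482.15 K, T₂ = 1046.15 K. At constant volume, ΔS = nC_V ln(T₂/T₁) with C_V = 3R/2 = 12.47 J mol⁻¹ K⁻¹.
ΔS = 6.67 × 12.47 × ln(1046.15/482.15) = 64.4 J/K.

ΔS = 64.4 J/K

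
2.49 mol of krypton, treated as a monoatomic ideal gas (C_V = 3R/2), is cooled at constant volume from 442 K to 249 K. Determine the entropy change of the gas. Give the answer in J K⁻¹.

At constant volume, ΔS = nC_V ln(T₂/T₁) with C_V = 3R/2 = 12.47 J mol⁻¹ K⁻¹.
ΔS = 2.49 × 12.47 × ln(249/442) = -17.8 J/K.

ΔS = -17.8 J/K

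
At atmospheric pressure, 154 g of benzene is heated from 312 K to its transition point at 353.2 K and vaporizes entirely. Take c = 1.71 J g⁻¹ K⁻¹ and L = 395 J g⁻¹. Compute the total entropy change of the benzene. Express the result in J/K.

ΔS = 205 J/K

Warming step: ΔS₁ = m c ln(T_tr/T_i) = 154 × 1.71 × ln(353.2/312) = 32.66 J/K.
Phase change: ΔS₂ = +mL/T_tr = 154 × 395 / 353.2 = 172.2 J/K.
ΔS_total = (32.66) + (172.2) = 205 J/K.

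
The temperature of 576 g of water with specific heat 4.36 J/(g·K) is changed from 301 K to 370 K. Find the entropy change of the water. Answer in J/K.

ΔS = ∫dQ_rev/T = m c ln(T₂/T₁) = 576 × 4.36 × ln(370/301) = 518 J/K.

ΔS = 518 J/K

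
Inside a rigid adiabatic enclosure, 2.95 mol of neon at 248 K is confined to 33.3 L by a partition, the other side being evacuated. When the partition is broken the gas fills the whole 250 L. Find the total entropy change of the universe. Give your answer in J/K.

ΔS_universe = 49.4 J/K

No heat is exchanged and no work is done, so the ideal-gas temperature stays constant.
Entropy is a state function; using a reversible isothermal path, ΔS_gas = nR ln(V₂/V₁) = 2.95 × 8.314 × ln(250/33.3) = 49.4 J/K.
The insulated surroundings exchange no heat, so ΔS_surr = 0 and ΔS_universe = ΔS_gas.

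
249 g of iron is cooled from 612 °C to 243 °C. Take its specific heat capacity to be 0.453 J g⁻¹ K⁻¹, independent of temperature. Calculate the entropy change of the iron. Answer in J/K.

ΔS = -60.8 J/K

In kelvin: T₁ = 885.15 K, T₂ = 516.15 K. ΔS = ∫dQ_rev/T = m c ln(T₂/T₁) = 249 × 0.453 × ln(516.15/885.15) = -60.8 J/K.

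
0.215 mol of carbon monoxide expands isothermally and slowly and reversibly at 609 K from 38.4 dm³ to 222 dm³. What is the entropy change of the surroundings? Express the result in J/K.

For an isothermal ideal gas ΔS_gas = nR ln(V₂/V₁) = 0.215 × 8.314 × ln(222/38.4) = 3.14 J/K.
The process is reversible, so ΔS_surr = −ΔS_gas = -3.14 J/K and ΔS_universe = 0.

ΔS_surr = -3.14 J/K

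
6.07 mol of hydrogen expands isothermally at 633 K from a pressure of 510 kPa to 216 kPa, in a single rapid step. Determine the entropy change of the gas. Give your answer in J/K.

ΔS_gas = 43.4 J/K

Entropy is a state function, so ΔS_gas depends only on the end states.
For an isothermal ideal gas ΔS_gas = nR ln(P₁/P₂) = 6.07 × 8.314 × ln(510/216) = 43.4 J/K.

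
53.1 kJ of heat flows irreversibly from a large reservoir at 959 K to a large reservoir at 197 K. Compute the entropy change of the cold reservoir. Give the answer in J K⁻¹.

The cold reservoir gains heat Q, so ΔS_cold = +Q/T_C = 53100/197 = 270 J/K.

ΔS_cold = 270 J/K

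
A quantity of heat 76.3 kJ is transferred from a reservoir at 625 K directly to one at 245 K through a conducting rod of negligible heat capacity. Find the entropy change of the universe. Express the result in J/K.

ΔS_hot = −Q/T_H = −76300/625 = -122.1 J/K and ΔS_cold = +Q/T_C = 76300/245 = 311.4 J/K.
ΔS_total = -122.1 + 311.4 = 189 J/K, positive as the second law requires.

ΔS_total = 189 J/K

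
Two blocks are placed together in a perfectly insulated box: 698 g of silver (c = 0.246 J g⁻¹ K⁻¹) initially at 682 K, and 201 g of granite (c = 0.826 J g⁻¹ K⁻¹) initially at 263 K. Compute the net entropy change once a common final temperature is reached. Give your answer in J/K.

Energy balance: T_f = (m₁c₁T₁ + m₂c₂T₂)/(m₁c₁ + m₂c₂) = 476.02 K.
ΔS₁ = m₁c₁ ln(T_f/T₁) = 171.708 × ln(476.02/682) = -61.74 J/K.
ΔS₂ = m₂c₂ ln(T_f/T₂) = 166.026 × ln(476.02/263) = 98.51 J/K.
ΔS_total = -61.74 + 98.51 = 36.8 J/K.

ΔS_total = 36.8 J/K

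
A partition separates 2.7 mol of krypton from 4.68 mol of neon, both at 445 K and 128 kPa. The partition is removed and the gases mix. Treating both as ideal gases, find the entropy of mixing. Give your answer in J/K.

Mole fractions: x_A = 2.7/7.38 = 0.366, x_B = 0.634.
ΔS_mix = −R(n_A ln x_A + n_B ln x_B) = −8.314 × (2.7 ln 0.366 + 4.68 ln 0.634) = 40.3 J/K.

ΔS_mix = 40.3 J/K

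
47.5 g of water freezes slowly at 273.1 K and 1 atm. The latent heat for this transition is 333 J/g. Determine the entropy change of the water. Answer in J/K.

Heat released by the substance: Q = −mL = −47.5 × 333 = −15817.5 J.
At constant T, ΔS = Q_rev/T = −15817.5 / 273.1 = -57.9 J/K.

ΔS = -57.9 J/K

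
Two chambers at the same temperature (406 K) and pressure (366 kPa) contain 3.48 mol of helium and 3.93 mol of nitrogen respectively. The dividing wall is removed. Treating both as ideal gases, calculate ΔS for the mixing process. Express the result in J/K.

ΔS_mix = 42.6 J/K

Mole fractions: x_A = 3.48/7.41 = 0.47, x_B = 0.53.
ΔS_mix = −R(n_A ln x_A + n_B ln x_B) = −8.314 × (3.48 ln 0.47 + 3.93 ln 0.53) = 42.6 J/K.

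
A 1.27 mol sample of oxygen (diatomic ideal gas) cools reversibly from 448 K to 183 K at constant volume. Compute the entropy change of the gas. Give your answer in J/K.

At constant volume, ΔS = nC_V ln(T₂/T₁) with C_V = 5R/2 = 20.79 J mol⁻¹ K⁻¹.
ΔS = 1.27 × 20.79 × ln(183/448) = -23.6 J/K.

ΔS = -23.6 J/K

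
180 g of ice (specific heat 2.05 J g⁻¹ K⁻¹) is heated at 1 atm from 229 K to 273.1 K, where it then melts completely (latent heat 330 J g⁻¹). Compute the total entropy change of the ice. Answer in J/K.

ΔS = 282 J/K

Warming step: ΔS₁ = m c ln(T_tr/T_i) = 180 × 2.05 × ln(273.1/229) = 64.99 J/K.
Phase change: ΔS₂ = +mL/T_tr = 180 × 330 / 273.1 = 217.5 J/K.
ΔS_total = (64.99) + (217.5) = 282 J/K.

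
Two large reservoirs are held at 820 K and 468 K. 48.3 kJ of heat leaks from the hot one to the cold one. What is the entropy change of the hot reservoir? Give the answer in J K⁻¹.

ΔS_hot = -58.9 J/K

The hot reservoir loses heat Q, so ΔS_hot = −Q/T_H = −48300/820 = -58.9 J/K.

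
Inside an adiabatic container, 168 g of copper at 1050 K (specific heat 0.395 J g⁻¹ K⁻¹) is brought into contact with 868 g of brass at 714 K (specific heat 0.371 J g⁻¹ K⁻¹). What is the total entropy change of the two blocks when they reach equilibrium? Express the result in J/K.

ΔS_total = 4.44 J/K

Energy balance: T_f = (m₁c₁T₁ + m₂c₂T₂)/(m₁c₁ + m₂c₂) = 771.41 K.
ΔS₁ = m₁c₁ ln(T_f/T₁) = 66.36 × ln(771.41/1050) = -20.46 J/K.
ΔS₂ = m₂c₂ ln(T_f/T₂) = 322.028 × ln(771.41/714) = 24.9 J/K.
ΔS_total = -20.46 + 24.9 = 4.44 J/K.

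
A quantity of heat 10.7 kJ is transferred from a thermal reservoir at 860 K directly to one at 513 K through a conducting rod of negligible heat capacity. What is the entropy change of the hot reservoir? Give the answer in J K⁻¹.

The hot reservoir loses heat Q, so ΔS_hot = −Q/T_H = −10700/860 = -12.4 J/K.

ΔS_hot = -12.4 J/K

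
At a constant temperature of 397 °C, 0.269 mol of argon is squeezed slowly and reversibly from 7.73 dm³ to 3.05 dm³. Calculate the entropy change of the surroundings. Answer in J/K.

ΔS_surr = 2.08 J/K

For an isothermal ideal gas ΔS_gas = nR ln(V₂/V₁) = 0.269 × 8.314 × ln(3.05/7.73) = -2.08 J/K.
The process is reversible, so ΔS_surr = −ΔS_gas = 2.08 J/K and ΔS_universe = 0.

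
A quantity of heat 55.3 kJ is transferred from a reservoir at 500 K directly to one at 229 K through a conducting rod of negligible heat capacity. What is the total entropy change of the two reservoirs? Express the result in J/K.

ΔS_hot = −Q/T_H = −55300/500 = -110.6 J/K and ΔS_cold = +Q/T_C = 55300/229 = 241.5 J/K.
ΔS_total = -110.6 + 241.5 = 131 J/K, positive as the second law requires.

ΔS_total = 131 J/K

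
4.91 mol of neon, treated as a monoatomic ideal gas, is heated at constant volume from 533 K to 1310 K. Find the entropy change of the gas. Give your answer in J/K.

At constant volume, ΔS = nC_V ln(T₂/T₁) with C_V = 3R/2 = 12.47 J mol⁻¹ K⁻¹.
ΔS = 4.91 × 12.47 × ln(1310/533) = 55.1 J/K.

ΔS = 55.1 J/K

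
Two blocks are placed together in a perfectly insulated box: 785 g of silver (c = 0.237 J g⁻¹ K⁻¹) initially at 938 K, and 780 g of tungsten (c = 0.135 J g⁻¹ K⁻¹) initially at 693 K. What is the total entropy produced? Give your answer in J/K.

Energy balance: T_f = (m₁c₁T₁ + m₂c₂T₂)/(m₁c₁ + m₂c₂) = 849.45 K.
ΔS₁ = m₁c₁ ln(T_f/T₁) = 186.045 × ln(849.45/938) = -18.448 J/K.
ΔS₂ = m₂c₂ ln(T_f/T₂) = 105.3 × ln(849.45/693) = 21.435 J/K.
ΔS_total = -18.448 + 21.435 = 2.99 J/K.

ΔS_total = 2.99 J/K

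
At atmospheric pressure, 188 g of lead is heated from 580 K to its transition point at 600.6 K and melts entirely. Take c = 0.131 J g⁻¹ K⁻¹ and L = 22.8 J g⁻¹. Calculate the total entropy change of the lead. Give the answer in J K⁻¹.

Warming step: ΔS₁ = m c ln(T_tr/T_i) = 188 × 0.131 × ln(600.6/580) = 0.8595 J/K.
Phase change: ΔS₂ = +mL/T_tr = 188 × 22.8 / 600.6 = 7.137 J/K.
ΔS_total = (0.8595) + (7.137) = 8 J/K.

ΔS = 8 J/K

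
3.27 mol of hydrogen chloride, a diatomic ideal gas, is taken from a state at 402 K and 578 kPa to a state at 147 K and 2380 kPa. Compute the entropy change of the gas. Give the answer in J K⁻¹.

ΔS = -134 J/K

ΔS = nC_p ln(T₂/T₁) − nR ln(P₂/P₁), with C_p = 7R/2 = 29.1 J mol⁻¹ K⁻¹ for a diatomic ideal gas.
ΔS = 3.27 × [29.1 × ln(147/402) − 8.314 × ln(2380/578)] = -134 J/K.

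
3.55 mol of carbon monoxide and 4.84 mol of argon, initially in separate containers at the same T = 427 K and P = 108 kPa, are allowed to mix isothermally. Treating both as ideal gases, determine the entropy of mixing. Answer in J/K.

Mole fractions: x_A = 3.55/8.39 = 0.423, x_B = 0.577.
ΔS_mix = −R(n_A ln x_A + n_B ln x_B) = −8.314 × (3.55 ln 0.423 + 4.84 ln 0.577) = 47.5 J/K.

ΔS_mix = 47.5 J/K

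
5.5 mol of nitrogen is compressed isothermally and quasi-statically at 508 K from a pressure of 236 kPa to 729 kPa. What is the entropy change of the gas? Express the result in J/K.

For an isothermal ideal gas ΔS_gas = nR ln(P₁/P₂) = 5.5 × 8.314 × ln(236/729) = -51.6 J/K.

ΔS_gas = -51.6 J/K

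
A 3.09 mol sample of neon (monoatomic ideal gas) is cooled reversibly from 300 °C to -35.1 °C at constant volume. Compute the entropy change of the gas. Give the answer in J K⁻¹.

ΔS = -33.9 J/K

In kelvin: T₁ = 573.15 K, T₂ = 238.05 K. At constant volume, ΔS = nC_V ln(T₂/T₁) with C_V = 3R/2 = 12.47 J mol⁻¹ K⁻¹.
ΔS = 3.09 × 12.47 × ln(238.05/573.15) = -33.9 J/K.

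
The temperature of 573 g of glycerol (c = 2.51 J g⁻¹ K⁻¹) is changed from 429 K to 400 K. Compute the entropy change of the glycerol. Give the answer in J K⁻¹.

ΔS = -101 J/K

ΔS = ∫dQ_rev/T = m c ln(T₂/T₁) = 573 × 2.51 × ln(400/429) = -101 J/K.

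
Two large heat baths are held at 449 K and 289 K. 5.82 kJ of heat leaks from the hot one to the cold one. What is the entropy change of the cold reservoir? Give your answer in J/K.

ΔS_cold = 20.1 J/K

The cold reservoir gains heat Q, so ΔS_cold = +Q/T_C = 5820/289 = 20.1 J/K.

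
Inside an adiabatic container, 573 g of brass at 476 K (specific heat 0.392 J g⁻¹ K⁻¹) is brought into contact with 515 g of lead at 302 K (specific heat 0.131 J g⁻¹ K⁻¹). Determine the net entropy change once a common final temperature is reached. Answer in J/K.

ΔS_total = 4.93 J/K

Energy balance: T_f = (m₁c₁T₁ + m₂c₂T₂)/(m₁c₁ + m₂c₂) = 435.81 K.
ΔS₁ = m₁c₁ ln(T_f/T₁) = 224.616 × ln(435.81/476) = -19.81 J/K.
ΔS₂ = m₂c₂ ln(T_f/T₂) = 67.465 × ln(435.81/302) = 24.74 J/K.
ΔS_total = -19.81 + 24.74 = 4.93 J/K.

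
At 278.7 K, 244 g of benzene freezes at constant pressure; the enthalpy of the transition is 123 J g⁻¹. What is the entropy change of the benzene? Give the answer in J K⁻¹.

Heat released by the substance: Q = −mL = −244 × 123 = −30012 J.
At constant T, ΔS = Q_rev/T = −30012 / 278.7 = -108 J/K.

ΔS = -108 J/K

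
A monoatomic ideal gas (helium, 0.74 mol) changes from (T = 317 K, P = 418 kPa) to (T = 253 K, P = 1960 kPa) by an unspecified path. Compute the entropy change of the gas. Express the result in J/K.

ΔS = nC_p ln(T₂/T₁) − nR ln(P₂/P₁), with C_p = 5R/2 = 20.79 J mol⁻¹ K⁻¹ for a monoatomic ideal gas.
ΔS = 0.74 × [20.79 × ln(253/317) − 8.314 × ln(1960/418)] = -13 J/K.

ΔS = -13 J/K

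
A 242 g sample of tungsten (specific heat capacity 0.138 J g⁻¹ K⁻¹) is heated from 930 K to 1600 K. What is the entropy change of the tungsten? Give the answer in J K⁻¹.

ΔS = ∫dQ_rev/T = m c ln(T₂/T₁) = 242 × 0.138 × ln(1600/930) = 18.1 J/K.

ΔS = 18.1 J/K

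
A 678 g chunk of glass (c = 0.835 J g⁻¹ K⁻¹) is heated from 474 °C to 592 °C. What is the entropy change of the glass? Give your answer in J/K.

In kelvin: T₁ = 747.15 K, T₂ = 865.15 K. ΔS = ∫dQ_rev/T = m c ln(T₂/T₁) = 678 × 0.835 × ln(865.15/747.15) = 83 J/K.

ΔS = 83 J/K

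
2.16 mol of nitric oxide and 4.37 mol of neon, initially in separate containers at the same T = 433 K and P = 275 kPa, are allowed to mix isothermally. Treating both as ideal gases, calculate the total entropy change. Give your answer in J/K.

ΔS_mix = 34.5 J/K

Mole fractions: x_A = 2.16/6.53 = 0.331, x_B = 0.669.
ΔS_mix = −R(n_A ln x_A + n_B ln x_B) = −8.314 × (2.16 ln 0.331 + 4.37 ln 0.669) = 34.5 J/K.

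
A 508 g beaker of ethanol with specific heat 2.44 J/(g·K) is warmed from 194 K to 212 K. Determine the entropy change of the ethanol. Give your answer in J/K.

ΔS = 110 J/K

ΔS = ∫dQ_rev/T = m c ln(T₂/T₁) = 508 × 2.44 × ln(212/194) = 110 J/K.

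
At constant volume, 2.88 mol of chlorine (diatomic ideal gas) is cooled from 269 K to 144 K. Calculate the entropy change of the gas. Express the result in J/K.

ΔS = -37.4 J/K

At constant volume, ΔS = nC_V ln(T₂/T₁) with C_V = 5R/2 = 20.79 J mol⁻¹ K⁻¹.
ΔS = 2.88 × 20.79 × ln(144/269) = -37.4 J/K.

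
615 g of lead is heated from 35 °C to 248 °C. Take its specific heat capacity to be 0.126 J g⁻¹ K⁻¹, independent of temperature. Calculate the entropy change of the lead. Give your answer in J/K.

In kelvin: T₁ = 308.15 K, T₂ = 521.15 K. ΔS = ∫dQ_rev/T = m c ln(T₂/T₁) = 615 × 0.126 × ln(521.15/308.15) = 40.7 J/K.

ΔS = 40.7 J/K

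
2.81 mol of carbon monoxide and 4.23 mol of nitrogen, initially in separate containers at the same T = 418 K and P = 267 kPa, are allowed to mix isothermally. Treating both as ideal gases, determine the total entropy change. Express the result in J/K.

Mole fractions: x_A = 2.81/7.04 = 0.399, x_B = 0.601.
ΔS_mix = −R(n_A ln x_A + n_B ln x_B) = −8.314 × (2.81 ln 0.399 + 4.23 ln 0.601) = 39.4 J/K.

ΔS_mix = 39.4 J/K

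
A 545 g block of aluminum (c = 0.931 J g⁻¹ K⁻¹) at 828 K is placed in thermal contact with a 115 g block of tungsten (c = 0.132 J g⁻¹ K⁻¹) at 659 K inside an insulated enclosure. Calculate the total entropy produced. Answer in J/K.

ΔS_total = 0.358 J/K

Energy balance: T_f = (m₁c₁T₁ + m₂c₂T₂)/(m₁c₁ + m₂c₂) = 823.09 K.
ΔS₁ = m₁c₁ ln(T_f/T₁) = 507.395 × ln(823.09/828) = -3.017 J/K.
ΔS₂ = m₂c₂ ln(T_f/T₂) = 15.18 × ln(823.09/659) = 3.375 J/K.
ΔS_total = -3.017 + 3.375 = 0.358 J/K.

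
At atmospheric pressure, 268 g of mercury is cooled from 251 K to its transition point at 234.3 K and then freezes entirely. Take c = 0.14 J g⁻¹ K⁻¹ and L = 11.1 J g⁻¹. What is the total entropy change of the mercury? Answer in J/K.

ΔS = -15.3 J/K

Cooling step: ΔS₁ = m c ln(T_tr/T_i) = 268 × 0.14 × ln(234.3/251) = -2.583 J/K.
Phase change: ΔS₂ = −mL/T_tr = −268 × 11.1 / 234.3 = -12.7 J/K.
ΔS_total = (-2.583) + (-12.7) = -15.3 J/K.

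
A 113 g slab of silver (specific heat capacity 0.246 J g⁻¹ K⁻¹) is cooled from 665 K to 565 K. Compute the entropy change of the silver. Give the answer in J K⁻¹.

ΔS = ∫dQ_rev/T = m c ln(T₂/T₁) = 113 × 0.246 × ln(565/665) = -4.53 J/K.

ΔS = -4.53 J/K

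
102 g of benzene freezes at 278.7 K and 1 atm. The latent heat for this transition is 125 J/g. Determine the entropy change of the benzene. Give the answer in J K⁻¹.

ΔS = -45.7 J/K

Heat released by the substance: Q = −mL = −102 × 125 = −12750 J.
At constant T, ΔS = Q_rev/T = −12750 / 278.7 = -45.7 J/K.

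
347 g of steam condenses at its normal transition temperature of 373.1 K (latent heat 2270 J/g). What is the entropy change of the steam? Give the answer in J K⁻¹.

Heat released by the substance: Q = −mL = −347 × 2270 = −787690 J.
At constant T, ΔS = Q_rev/T = −787690 / 373.1 = -2110 J/K.

ΔS = -2110 J/K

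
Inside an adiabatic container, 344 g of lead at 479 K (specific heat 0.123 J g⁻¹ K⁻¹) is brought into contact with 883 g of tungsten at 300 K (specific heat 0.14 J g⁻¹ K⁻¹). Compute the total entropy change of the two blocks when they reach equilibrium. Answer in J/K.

ΔS_total = 3.7 J/K

Energy balance: T_f = (m₁c₁T₁ + m₂c₂T₂)/(m₁c₁ + m₂c₂) = 345.64 K.
ΔS₁ = m₁c₁ ln(T_f/T₁) = 42.312 × ln(345.64/479) = -13.81 J/K.
ΔS₂ = m₂c₂ ln(T_f/T₂) = 123.62 × ln(345.64/300) = 17.51 J/K.
ΔS_total = -13.81 + 17.51 = 3.7 J/K.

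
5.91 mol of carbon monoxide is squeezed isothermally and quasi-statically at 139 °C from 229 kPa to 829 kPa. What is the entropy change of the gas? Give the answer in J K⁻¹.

ΔS_gas = -63.2 J/K

For an isothermal ideal gas ΔS_gas = nR ln(P₁/P₂) = 5.91 × 8.314 × ln(229/829) = -63.2 J/K.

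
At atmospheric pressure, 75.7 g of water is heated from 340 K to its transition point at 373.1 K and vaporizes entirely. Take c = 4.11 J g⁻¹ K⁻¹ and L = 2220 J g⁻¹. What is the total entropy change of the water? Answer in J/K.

Warming step: ΔS₁ = m c ln(T_tr/T_i) = 75.7 × 4.11 × ln(373.1/340) = 28.9 J/K.
Phase change: ΔS₂ = +mL/T_tr = 75.7 × 2220 / 373.1 = 450.4 J/K.
ΔS_total = (28.9) + (450.4) = 479 J/K.

ΔS = 479 J/K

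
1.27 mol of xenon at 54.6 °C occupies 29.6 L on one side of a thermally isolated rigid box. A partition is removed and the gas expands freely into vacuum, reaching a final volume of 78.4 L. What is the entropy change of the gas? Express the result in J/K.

For an ideal gas in free expansion Q = 0 and W = 0, so T is unchanged.
Entropy is a state function; using a reversible isothermal path, ΔS_gas = nR ln(V₂/V₁) = 1.27 × 8.314 × ln(78.4/29.6) = 10.3 J/K.

ΔS_gas = 10.3 J/K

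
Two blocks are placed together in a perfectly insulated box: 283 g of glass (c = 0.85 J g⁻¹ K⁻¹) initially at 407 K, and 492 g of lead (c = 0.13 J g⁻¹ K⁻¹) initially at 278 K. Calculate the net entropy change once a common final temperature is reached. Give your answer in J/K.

Energy balance: T_f = (m₁c₁T₁ + m₂c₂T₂)/(m₁c₁ + m₂c₂) = 379.9 K.
ΔS₁ = m₁c₁ ln(T_f/T₁) = 240.55 × ln(379.9/407) = -16.57 J/K.
ΔS₂ = m₂c₂ ln(T_f/T₂) = 63.96 × ln(379.9/278) = 19.97 J/K.
ΔS_total = -16.57 + 19.97 = 3.4 J/K.

ΔS_total = 3.4 J/K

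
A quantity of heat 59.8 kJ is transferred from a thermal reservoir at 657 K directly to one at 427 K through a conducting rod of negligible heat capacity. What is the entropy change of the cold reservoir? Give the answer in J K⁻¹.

The cold reservoir gains heat Q, so ΔS_cold = +Q/T_C = 59800/427 = 140 J/K.

ΔS_cold = 140 J/K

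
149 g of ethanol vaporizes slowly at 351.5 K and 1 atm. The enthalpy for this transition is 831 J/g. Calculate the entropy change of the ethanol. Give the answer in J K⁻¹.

ΔS = 352 J/K

Heat absorbed by the substance: Q = mL = 149 × 831 = 123819 J.
At constant T, ΔS = Q_rev/T = 123819 / 351.5 = 352 J/K.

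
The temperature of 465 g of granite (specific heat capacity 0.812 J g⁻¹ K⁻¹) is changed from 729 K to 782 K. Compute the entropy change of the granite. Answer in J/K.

ΔS = 26.5 J/K

ΔS = ∫dQ_rev/T = m c ln(T₂/T₁) = 465 × 0.812 × ln(782/729) = 26.5 J/K.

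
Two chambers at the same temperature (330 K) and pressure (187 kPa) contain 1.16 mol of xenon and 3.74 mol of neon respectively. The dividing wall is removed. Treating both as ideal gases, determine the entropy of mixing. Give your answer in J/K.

ΔS_mix = 22.3 J/K

Mole fractions: x_A = 1.16/4.9 = 0.237, x_B = 0.763.
ΔS_mix = −R(n_A ln x_A + n_B ln x_B) = −8.314 × (1.16 ln 0.237 + 3.74 ln 0.763) = 22.3 J/K.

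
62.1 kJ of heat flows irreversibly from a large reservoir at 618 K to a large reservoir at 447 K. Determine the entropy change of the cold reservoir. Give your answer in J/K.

ΔS_cold = 139 J/K

The cold reservoir gains heat Q, so ΔS_cold = +Q/T_C = 62100/447 = 139 J/K.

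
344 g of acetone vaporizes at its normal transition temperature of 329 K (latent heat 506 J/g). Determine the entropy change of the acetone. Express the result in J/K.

Heat absorbed by the substance: Q = mL = 344 × 506 = 174064 J.
At constant T, ΔS = Q_rev/T = 174064 / 329 = 529 J/K.

ΔS = 529 J/K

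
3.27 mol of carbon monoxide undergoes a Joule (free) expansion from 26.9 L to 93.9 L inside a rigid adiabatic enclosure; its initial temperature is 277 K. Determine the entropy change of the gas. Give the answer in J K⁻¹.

ΔS_gas = 34 J/K

No heat is exchanged and no work is done, so the ideal-gas temperature stays constant.
Entropy is a state function; using a reversible isothermal path, ΔS_gas = nR ln(V₂/V₁) = 3.27 × 8.314 × ln(93.9/26.9) = 34 J/K.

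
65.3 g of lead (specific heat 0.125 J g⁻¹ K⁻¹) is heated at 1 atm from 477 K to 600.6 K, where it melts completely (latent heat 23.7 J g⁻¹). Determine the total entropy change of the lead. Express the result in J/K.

ΔS = 4.46 J/K

Warming step: ΔS₁ = m c ln(T_tr/T_i) = 65.3 × 0.125 × ln(600.6/477) = 1.881 J/K.
Phase change: ΔS₂ = +mL/T_tr = 65.3 × 23.7 / 600.6 = 2.577 J/K.
ΔS_total = (1.881) + (2.577) = 4.46 J/K.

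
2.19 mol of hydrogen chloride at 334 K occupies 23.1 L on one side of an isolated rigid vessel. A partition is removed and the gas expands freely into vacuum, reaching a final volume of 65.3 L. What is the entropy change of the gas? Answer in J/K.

For an ideal gas in free expansion Q = 0 and W = 0, so T is unchanged.
Entropy is a state function; using a reversible isothermal path, ΔS_gas = nR ln(V₂/V₁) = 2.19 × 8.314 × ln(65.3/23.1) = 18.9 J/K.

ΔS_gas = 18.9 J/K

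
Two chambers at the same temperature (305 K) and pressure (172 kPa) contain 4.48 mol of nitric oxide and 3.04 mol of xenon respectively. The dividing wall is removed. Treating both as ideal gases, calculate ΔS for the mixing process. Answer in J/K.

Mole fractions: x_A = 4.48/7.52 = 0.596, x_B = 0.404.
ΔS_mix = −R(n_A ln x_A + n_B ln x_B) = −8.314 × (4.48 ln 0.596 + 3.04 ln 0.404) = 42.2 J/K.

ΔS_mix = 42.2 J/K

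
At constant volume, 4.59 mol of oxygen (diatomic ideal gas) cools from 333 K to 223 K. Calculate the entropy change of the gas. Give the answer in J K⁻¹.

ΔS = -38.3 J/K

At constant volume, ΔS = nC_V ln(T₂/T₁) with C_V = 5R/2 = 20.79 J mol⁻¹ K⁻¹.
ΔS = 4.59 × 20.79 × ln(223/333) = -38.3 J/K.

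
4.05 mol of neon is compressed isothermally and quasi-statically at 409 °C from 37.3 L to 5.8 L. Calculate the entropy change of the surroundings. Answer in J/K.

For an isothermal ideal gas ΔS_gas = nR ln(V₂/V₁) = 4.05 × 8.314 × ln(5.8/37.3) = -62.7 J/K.
The process is reversible, so ΔS_surr = −ΔS_gas = 62.7 J/K and ΔS_universe = 0.

ΔS_surr = 62.7 J/K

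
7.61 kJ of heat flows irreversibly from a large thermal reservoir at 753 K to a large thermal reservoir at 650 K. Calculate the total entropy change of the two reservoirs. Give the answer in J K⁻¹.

ΔS_hot = −Q/T_H = −7610/753 = -10.11 J/K and ΔS_cold = +Q/T_C = 7610/650 = 11.71 J/K.
ΔS_total = -10.11 + 11.71 = 1.6 J/K, positive as the second law requires.

ΔS_total = 1.6 J/K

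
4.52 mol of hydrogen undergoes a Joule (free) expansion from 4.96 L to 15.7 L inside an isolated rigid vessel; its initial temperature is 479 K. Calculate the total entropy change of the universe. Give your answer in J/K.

For an ideal gas in free expansion Q = 0 and W = 0, so T is unchanged.
Entropy is a state function; using a reversible isothermal path, ΔS_gas = nR ln(V₂/V₁) = 4.52 × 8.314 × ln(15.7/4.96) = 43.3 J/K.
The insulated surroundings exchange no heat, so ΔS_surr = 0 and ΔS_universe = ΔS_gas.

ΔS_universe = 43.3 J/K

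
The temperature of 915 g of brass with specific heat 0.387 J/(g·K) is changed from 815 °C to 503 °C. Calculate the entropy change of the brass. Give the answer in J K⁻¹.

ΔS = -120 J/K

In kelvin: T₁ = 1088.15 K, T₂ = 776.15 K. ΔS = ∫dQ_rev/T = m c ln(T₂/T₁) = 915 × 0.387 × ln(776.15/1088.15) = -120 J/K.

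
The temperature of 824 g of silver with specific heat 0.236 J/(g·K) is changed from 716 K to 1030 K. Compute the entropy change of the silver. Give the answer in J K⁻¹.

ΔS = 70.7 J/K

ΔS = ∫dQ_rev/T = m c ln(T₂/T₁) = 824 × 0.236 × ln(1030/716) = 70.7 J/K.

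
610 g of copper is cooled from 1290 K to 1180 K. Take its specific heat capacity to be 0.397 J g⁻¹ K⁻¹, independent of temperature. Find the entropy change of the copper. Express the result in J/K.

ΔS = -21.6 J/K

ΔS = ∫dQ_rev/T = m c ln(T₂/T₁) = 610 × 0.397 × ln(1180/1290) = -21.6 J/K.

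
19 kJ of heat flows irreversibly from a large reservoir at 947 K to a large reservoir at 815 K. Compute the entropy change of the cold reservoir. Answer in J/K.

The cold reservoir gains heat Q, so ΔS_cold = +Q/T_C = 19000/815 = 23.3 J/K.

ΔS_cold = 23.3 J/K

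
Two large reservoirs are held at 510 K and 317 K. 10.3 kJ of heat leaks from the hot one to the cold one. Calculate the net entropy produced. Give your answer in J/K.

ΔS_total = 12.3 J/K

ΔS_hot = −Q/T_H = −10300/510 = -20.2 J/K and ΔS_cold = +Q/T_C = 10300/317 = 32.49 J/K.
ΔS_total = -20.2 + 32.49 = 12.3 J/K, positive as the second law requires.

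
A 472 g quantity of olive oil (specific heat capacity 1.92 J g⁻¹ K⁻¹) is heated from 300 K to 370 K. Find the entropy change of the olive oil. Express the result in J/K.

ΔS = ∫dQ_rev/T = m c ln(T₂/T₁) = 472 × 1.92 × ln(370/300) = 190 J/K.

ΔS = 190 J/K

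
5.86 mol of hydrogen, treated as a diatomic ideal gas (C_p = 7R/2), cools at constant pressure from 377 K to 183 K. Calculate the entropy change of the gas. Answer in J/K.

At constant pressure, ΔS = nC_p ln(T₂/T₁) with C_p = 7R/2 = 29.1 J mol⁻¹ K⁻¹.
ΔS = 5.86 × 29.1 × ln(183/377) = -123 J/K.

ΔS = -123 J/K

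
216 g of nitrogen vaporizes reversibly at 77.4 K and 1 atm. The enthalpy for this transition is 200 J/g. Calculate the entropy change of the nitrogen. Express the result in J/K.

Heat absorbed by the substance: Q = mL = 216 × 200 = 43200 J.
At constant T, ΔS = Q_rev/T = 43200 / 77.4 = 558 J/K.

ΔS = 558 J/K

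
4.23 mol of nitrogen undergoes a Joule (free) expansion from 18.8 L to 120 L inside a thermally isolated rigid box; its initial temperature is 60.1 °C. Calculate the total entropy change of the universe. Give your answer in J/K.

ΔS_universe = 65.2 J/K

For an ideal gas in free expansion Q = 0 and W = 0, so T is unchanged.
Entropy is a state function; using a reversible isothermal path, ΔS_gas = nR ln(V₂/V₁) = 4.23 × 8.314 × ln(120/18.8) = 65.2 J/K.
The insulated surroundings exchange no heat, so ΔS_surr = 0 and ΔS_universe = ΔS_gas.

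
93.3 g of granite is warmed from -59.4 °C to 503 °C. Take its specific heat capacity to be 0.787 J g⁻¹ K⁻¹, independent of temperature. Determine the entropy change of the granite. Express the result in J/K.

ΔS = 94.7 J/K

In kelvin: T₁ = 213.75 K, T₂ = 776.15 K. ΔS = ∫dQ_rev/T = m c ln(T₂/T₁) = 93.3 × 0.787 × ln(776.15/213.75) = 94.7 J/K.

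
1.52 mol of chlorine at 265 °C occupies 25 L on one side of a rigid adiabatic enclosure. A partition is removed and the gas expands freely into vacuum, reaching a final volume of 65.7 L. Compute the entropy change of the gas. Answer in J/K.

ΔS_gas = 12.2 J/K

No heat is exchanged and no work is done, so the ideal-gas temperature stays constant.
Entropy is a state function; using a reversible isothermal path, ΔS_gas = nR ln(V₂/V₁) = 1.52 × 8.314 × ln(65.7/25) = 12.2 J/K.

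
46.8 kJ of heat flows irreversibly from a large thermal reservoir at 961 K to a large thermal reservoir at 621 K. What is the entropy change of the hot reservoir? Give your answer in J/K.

The hot reservoir loses heat Q, so ΔS_hot = −Q/T_H = −46800/961 = -48.7 J/K.

ΔS_hot = -48.7 J/K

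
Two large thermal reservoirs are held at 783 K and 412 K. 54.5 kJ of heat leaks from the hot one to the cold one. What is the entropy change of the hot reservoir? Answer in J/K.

ΔS_hot = -69.6 J/K

The hot reservoir loses heat Q, so ΔS_hot = −Q/T_H = −54500/783 = -69.6 J/K.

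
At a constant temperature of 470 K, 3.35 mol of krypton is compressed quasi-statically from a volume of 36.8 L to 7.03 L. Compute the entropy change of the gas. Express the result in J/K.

For an isothermal ideal gas ΔS_gas = nR ln(V₂/V₁) = 3.35 × 8.314 × ln(7.03/36.8) = -46.1 J/K.

ΔS_gas = -46.1 J/K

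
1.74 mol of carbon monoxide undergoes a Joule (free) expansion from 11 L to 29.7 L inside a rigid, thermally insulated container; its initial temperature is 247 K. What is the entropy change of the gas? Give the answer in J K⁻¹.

ΔS_gas = 14.4 J/K

For an ideal gas in free expansion Q = 0 and W = 0, so T is unchanged.
Entropy is a state function; using a reversible isothermal path, ΔS_gas = nR ln(V₂/V₁) = 1.74 × 8.314 × ln(29.7/11) = 14.4 J/K.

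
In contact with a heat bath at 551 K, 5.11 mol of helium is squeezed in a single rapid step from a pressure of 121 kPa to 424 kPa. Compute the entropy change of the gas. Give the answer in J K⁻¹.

Entropy is a state function, so ΔS_gas depends only on the end states.
For an isothermal ideal gas ΔS_gas = nR ln(P₁/P₂) = 5.11 × 8.314 × ln(121/424) = -53.3 J/K.

ΔS_gas = -53.3 J/K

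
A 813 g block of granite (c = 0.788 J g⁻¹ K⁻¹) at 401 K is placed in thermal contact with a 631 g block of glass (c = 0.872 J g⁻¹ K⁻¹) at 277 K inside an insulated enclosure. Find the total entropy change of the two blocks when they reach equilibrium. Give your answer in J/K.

ΔS_total = 20 J/K

Energy balance: T_f = (m₁c₁T₁ + m₂c₂T₂)/(m₁c₁ + m₂c₂) = 343.71 K.
ΔS₁ = m₁c₁ ln(T_f/T₁) = 640.644 × ln(343.71/401) = -98.769 J/K.
ΔS₂ = m₂c₂ ln(T_f/T₂) = 550.232 × ln(343.71/277) = 118.72 J/K.
ΔS_total = -98.769 + 118.72 = 20 J/K.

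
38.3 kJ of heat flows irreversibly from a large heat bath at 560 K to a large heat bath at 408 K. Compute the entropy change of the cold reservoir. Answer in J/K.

The cold reservoir gains heat Q, so ΔS_cold = +Q/T_C = 38300/408 = 93.9 J/K.

ΔS_cold = 93.9 J/K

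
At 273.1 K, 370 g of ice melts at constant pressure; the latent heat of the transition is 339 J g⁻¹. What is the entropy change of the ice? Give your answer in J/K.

ΔS = 459 J/K

Heat absorbed by the substance: Q = mL = 370 × 339 = 125430 J.
At constant T, ΔS = Q_rev/T = 125430 / 273.1 = 459 J/K.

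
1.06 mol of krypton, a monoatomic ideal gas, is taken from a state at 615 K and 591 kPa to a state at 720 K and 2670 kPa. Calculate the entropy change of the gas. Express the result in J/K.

ΔS = -9.82 J/K

ΔS = nC_p ln(T₂/T₁) − nR ln(P₂/P₁), with C_p = 5R/2 = 20.79 J mol⁻¹ K⁻¹ for a monoatomic ideal gas.
ΔS = 1.06 × [20.79 × ln(720/615) − 8.314 × ln(2670/591)] = -9.82 J/K.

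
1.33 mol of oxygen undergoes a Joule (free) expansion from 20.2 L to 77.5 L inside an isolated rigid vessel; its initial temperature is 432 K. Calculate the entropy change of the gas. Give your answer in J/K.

ΔS_gas = 14.9 J/K

For an ideal gas in free expansion Q = 0 and W = 0, so T is unchanged.
Entropy is a state function; using a reversible isothermal path, ΔS_gas = nR ln(V₂/V₁) = 1.33 × 8.314 × ln(77.5/20.2) = 14.9 J/K.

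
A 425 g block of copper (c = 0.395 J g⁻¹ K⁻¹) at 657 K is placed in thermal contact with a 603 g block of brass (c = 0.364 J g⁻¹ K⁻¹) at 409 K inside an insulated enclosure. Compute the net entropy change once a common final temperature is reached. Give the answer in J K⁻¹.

Energy balance: T_f = (m₁c₁T₁ + m₂c₂T₂)/(m₁c₁ + m₂c₂) = 516.48 K.
ΔS₁ = m₁c₁ ln(T_f/T₁) = 167.875 × ln(516.48/657) = -40.4 J/K.
ΔS₂ = m₂c₂ ln(T_f/T₂) = 219.492 × ln(516.48/409) = 51.21 J/K.
ΔS_total = -40.4 + 51.21 = 10.8 J/K.

ΔS_total = 10.8 J/K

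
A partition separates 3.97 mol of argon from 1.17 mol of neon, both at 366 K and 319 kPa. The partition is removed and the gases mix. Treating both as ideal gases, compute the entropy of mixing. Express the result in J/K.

Mole fractions: x_A = 3.97/5.14 = 0.772, x_B = 0.228.
ΔS_mix = −R(n_A ln x_A + n_B ln x_B) = −8.314 × (3.97 ln 0.772 + 1.17 ln 0.228) = 22.9 J/K.

ΔS_mix = 22.9 J/K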